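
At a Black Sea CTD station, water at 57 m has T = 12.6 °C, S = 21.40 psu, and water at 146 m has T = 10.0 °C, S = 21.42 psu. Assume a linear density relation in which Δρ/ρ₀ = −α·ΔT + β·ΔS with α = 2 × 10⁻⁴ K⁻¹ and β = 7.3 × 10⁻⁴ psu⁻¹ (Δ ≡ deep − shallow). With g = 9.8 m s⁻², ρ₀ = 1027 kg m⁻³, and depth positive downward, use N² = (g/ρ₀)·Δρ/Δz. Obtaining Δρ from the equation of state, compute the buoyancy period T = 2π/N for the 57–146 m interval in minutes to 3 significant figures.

13.6 min

ΔT = -2.6 K, ΔS = +0.02 psu (deep − shallow).
Δρ/ρ₀ = −αΔT + βΔS = 5.20 × 10⁻⁴ + 1.46 × 10⁻⁵ = 5.346 × 10⁻⁴, so Δρ ≈ 0.5490 kg m⁻³.
N² = (g/ρ₀)·Δρ/Δz = g·(Δρ/ρ₀)/Δz = 9.8 × 5.346 × 10⁻⁴ / 89 = 5.8866 × 10⁻⁵ s⁻².
N = √(5.8866 × 10⁻⁵) = 7.6724 × 10⁻³ rad s⁻¹ → T = 2π/N = 818.93 s = 13.649 min ≈ 13.6 min.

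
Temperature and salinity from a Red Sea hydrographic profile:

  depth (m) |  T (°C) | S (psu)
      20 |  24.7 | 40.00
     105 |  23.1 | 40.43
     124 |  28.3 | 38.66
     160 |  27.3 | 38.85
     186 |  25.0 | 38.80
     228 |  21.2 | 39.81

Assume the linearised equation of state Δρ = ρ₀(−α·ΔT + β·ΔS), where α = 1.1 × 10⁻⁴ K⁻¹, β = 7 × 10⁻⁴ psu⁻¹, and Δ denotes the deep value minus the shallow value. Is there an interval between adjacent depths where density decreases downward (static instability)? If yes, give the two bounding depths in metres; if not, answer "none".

Evaluate Δρ/ρ₀ = −αΔT + βΔS across each adjacent pair:
  20–105 m: −αΔT+βΔS = −(1.1 × 10⁻⁴)(-1.6)+(7 × 10⁻⁴)(+0.43) = 4.8 × 10⁻⁴ → stable
  105–124 m: −αΔT+βΔS = −(1.1 × 10⁻⁴)(+5.2)+(7 × 10⁻⁴)(-1.77) = -1.8 × 10⁻³ → UNSTABLE
  124–160 m: −αΔT+βΔS = −(1.1 × 10⁻⁴)(-1.0)+(7 × 10⁻⁴)(+0.19) = 2.4 × 10⁻⁴ → stable
  160–186 m: −αΔT+βΔS = −(1.1 × 10⁻⁴)(-2.3)+(7 × 10⁻⁴)(-0.05) = 2.2 × 10⁻⁴ → stable
  186–228 m: −αΔT+βΔS = −(1.1 × 10⁻⁴)(-3.8)+(7 × 10⁻⁴)(+1.01) = 1.1 × 10⁻³ → stable
The 105–124 m interval has Δρ < 0: lighter water underlies denser water.

105–124 m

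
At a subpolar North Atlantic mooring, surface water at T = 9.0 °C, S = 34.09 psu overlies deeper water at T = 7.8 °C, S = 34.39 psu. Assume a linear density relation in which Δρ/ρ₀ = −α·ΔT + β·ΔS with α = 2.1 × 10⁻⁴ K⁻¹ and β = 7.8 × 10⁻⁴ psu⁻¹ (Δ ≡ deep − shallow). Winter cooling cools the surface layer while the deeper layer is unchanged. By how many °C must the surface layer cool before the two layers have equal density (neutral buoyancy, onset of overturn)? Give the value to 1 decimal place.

2.3 °C

Neutral buoyancy requires Δρ = 0, i.e. −α(T_deep − T_surf′) + β(S_deep − S_surf) = 0.
T_surf′ = T_deep − (β/α)·ΔS = 7.8 − (7.8 × 10⁻⁴/2.1 × 10⁻⁴)·(+0.30) = 6.686 °C.
Cooling required: 9.0 − (6.686) = 2.314 °C.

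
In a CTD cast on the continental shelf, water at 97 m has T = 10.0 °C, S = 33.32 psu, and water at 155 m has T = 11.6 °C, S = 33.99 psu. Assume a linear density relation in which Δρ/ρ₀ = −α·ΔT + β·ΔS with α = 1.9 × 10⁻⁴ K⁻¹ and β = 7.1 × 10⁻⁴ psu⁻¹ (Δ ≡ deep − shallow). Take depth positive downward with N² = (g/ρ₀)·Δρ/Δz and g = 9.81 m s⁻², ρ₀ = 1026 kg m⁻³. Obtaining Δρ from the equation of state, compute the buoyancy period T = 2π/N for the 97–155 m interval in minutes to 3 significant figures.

19.4 min

ΔT = +1.6 K, ΔS = +0.67 psu (deep − shallow).
Δρ/ρ₀ = −αΔT + βΔS = -3.04 × 10⁻⁴ + 4.757 × 10⁻⁴ = 1.717 × 10⁻⁴, so Δρ ≈ 0.1762 kg m⁻³.
N² = (g/ρ₀)·Δρ/Δz = g·(Δρ/ρ₀)/Δz = 9.81 × 1.717 × 10⁻⁴ / 58 = 2.9041 × 10⁻⁵ s⁻².
N = √(2.9041 × 10⁻⁵) = 5.3890 × 10⁻³ rad s⁻¹ → T = 2π/N = 1.1659 × 10³ s = 19.432 min ≈ 19.4 min.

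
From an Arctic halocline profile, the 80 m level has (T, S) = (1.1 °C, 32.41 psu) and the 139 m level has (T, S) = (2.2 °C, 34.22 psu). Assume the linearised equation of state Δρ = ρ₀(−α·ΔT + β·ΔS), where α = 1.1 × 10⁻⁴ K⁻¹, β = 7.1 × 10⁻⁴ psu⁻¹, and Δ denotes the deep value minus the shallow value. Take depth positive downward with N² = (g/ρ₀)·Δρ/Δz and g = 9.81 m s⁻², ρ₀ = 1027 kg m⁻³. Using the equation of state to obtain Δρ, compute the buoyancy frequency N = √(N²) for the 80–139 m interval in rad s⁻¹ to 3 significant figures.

ΔT = +1.1 K, ΔS = +1.81 psu (deep − shallow).
Δρ/ρ₀ = −αΔT + βΔS = -1.21 × 10⁻⁴ + 1.2851 × 10⁻³ = 1.1641 × 10⁻³, so Δρ ≈ 1.196 kg m⁻³.
N² = (g/ρ₀)·Δρ/Δz = g·(Δρ/ρ₀)/Δz = 9.81 × 1.1641 × 10⁻³ / 59 = 1.9356 × 10⁻⁴ s⁻².
N = √(1.9356 × 10⁻⁴) = 0.013913 rad s⁻¹ ≈ 0.0139 rad s⁻¹.

0.0139 rad s⁻¹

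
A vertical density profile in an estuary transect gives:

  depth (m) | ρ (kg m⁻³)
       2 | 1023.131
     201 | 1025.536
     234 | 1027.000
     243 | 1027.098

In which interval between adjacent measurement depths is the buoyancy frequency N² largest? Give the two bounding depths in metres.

201–234 m

Compute the density gradient over each adjacent pair:
  2–201 m: Δρ/Δz = 2.405/199 = 0.012 kg m⁻⁴
  201–234 m: Δρ/Δz = 1.464/33 = 0.044 kg m⁻⁴
  234–243 m: Δρ/Δz = 0.098/9 = 0.011 kg m⁻⁴
The largest gradient is in the 201–234 m interval — the pycnocline.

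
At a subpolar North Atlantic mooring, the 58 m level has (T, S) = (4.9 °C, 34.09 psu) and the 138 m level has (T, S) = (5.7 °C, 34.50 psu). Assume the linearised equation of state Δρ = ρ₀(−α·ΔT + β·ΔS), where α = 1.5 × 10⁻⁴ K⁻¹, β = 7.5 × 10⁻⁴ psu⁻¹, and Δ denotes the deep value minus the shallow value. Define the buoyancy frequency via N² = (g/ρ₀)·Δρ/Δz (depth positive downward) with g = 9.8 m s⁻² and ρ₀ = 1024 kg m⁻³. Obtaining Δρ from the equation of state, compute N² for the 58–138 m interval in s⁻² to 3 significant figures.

ΔT = +0.8 K, ΔS = +0.41 psu (deep − shallow).
Δρ/ρ₀ = −αΔT + βΔS = -1.20 × 10⁻⁴ + 3.075 × 10⁻⁴ = 1.875 × 10⁻⁴, so Δρ ≈ 0.1920 kg m⁻³.
N² = (g/ρ₀)·Δρ/Δz = g·(Δρ/ρ₀)/Δz = 9.8 × 1.875 × 10⁻⁴ / 80 = 2.2969 × 10⁻⁵ s⁻² ≈ 2.30 × 10⁻⁵ s⁻².

2.30 × 10⁻⁵ s⁻²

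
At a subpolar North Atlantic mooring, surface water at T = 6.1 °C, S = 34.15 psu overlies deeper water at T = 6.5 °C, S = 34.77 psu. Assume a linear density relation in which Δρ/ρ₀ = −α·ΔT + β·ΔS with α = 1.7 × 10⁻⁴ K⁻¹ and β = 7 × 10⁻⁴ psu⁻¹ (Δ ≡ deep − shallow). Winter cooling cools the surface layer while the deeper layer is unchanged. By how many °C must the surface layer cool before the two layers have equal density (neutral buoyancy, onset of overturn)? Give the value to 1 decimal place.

2.2 °C

Neutral buoyancy requires Δρ = 0, i.e. −α(T_deep − T_surf′) + β(S_deep − S_surf) = 0.
T_surf′ = T_deep − (β/α)·ΔS = 6.5 − (7 × 10⁻⁴/1.7 × 10⁻⁴)·(+0.62) = 3.947 °C.
Cooling required: 6.1 − (3.947) = 2.153 °C.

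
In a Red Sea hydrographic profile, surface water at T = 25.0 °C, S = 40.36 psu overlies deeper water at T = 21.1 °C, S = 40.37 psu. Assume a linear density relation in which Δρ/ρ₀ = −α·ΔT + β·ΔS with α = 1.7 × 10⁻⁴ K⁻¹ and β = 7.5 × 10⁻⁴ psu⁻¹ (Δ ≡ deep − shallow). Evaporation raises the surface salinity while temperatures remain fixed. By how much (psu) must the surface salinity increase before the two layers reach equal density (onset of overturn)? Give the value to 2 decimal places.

0.89 psu

Neutral buoyancy requires −α(T_deep − T_surf) + β(S_deep − S_surf′) = 0.
S_surf′ = S_deep − (α/β)·ΔT = 40.37 − (1.7 × 10⁻⁴/7.5 × 10⁻⁴)·(-3.9) = 41.2540 psu.
Increase required: 41.2540 − 40.36 = 0.8940 psu.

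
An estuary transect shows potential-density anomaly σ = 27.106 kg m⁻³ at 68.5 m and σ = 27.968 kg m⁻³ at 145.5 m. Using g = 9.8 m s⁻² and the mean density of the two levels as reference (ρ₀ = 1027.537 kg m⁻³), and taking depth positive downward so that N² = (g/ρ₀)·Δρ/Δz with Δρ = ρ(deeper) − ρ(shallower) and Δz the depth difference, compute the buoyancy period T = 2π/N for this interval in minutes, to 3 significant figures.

Δρ = 1027.968 − 1027.106 = 0.862 kg m⁻³ over Δz = 145.5 − 68.5 = 77 m.
N² = (9.8/1027.537) × (0.862/77) = 1.0677 × 10⁻⁴ s⁻².
N = √(1.0677 × 10⁻⁴) = 0.010333 rad s⁻¹, so T = 2π/N = 608.07 s = 10.135 min ≈ 10.1 min.
A positive N² confirms static stability across the interval.

10.1 min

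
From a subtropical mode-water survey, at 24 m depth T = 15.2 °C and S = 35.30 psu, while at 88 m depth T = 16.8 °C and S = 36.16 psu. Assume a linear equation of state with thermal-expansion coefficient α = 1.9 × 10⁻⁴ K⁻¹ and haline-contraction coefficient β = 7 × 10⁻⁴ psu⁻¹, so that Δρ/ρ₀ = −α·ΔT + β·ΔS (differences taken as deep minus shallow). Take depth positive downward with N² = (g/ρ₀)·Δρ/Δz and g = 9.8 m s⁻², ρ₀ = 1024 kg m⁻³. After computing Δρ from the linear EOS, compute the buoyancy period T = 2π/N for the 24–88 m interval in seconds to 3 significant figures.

ΔT = +1.6 K, ΔS = +0.86 psu (deep − shallow).
Δρ/ρ₀ = −αΔT + βΔS = -3.04 × 10⁻⁴ + 6.02 × 10⁻⁴ = 2.98 × 10⁻⁴, so Δρ ≈ 0.3052 kg m⁻³.
N² = (g/ρ₀)·Δρ/Δz = g·(Δρ/ρ₀)/Δz = 9.8 × 2.98 × 10⁻⁴ / 64 = 4.5631 × 10⁻⁵ s⁻².
N = √(4.5631 × 10⁻⁵) = 6.7551 × 10⁻³ rad s⁻¹ → T = 2π/N = 930.14 s ≈ 930 s.

930 s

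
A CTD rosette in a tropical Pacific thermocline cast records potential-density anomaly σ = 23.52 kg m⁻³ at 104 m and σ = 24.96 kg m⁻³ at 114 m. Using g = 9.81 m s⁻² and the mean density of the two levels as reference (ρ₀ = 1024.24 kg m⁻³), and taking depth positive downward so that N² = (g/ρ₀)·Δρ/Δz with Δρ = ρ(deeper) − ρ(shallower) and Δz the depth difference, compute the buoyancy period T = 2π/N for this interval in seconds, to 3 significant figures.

169 s

Δρ = 1024.96 − 1023.52 = 1.44 kg m⁻³ over Δz = 114 − 104 = 10 m.
N² = (9.81/1024.24) × (1.44/10) = 1.3792 × 10⁻³ s⁻².
N = √(1.3792 × 10⁻³) = 0.037138 rad s⁻¹, so T = 2π/N = 169.18 s ≈ 169 s.
N² > 0, so the interval is statically stable.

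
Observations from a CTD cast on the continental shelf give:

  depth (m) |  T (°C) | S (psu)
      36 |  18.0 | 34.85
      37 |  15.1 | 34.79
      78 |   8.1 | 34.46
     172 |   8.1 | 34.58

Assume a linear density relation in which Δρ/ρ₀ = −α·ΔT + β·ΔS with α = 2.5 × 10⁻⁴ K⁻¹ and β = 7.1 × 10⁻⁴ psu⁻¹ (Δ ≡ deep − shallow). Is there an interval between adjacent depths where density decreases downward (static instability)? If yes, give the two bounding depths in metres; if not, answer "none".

Evaluate Δρ/ρ₀ = −αΔT + βΔS across each adjacent pair:
  36–37 m: −αΔT+βΔS = −(2.5 × 10⁻⁴)(-2.9)+(7.1 × 10⁻⁴)(-0.06) = 6.8 × 10⁻⁴ → stable
  37–78 m: −αΔT+βΔS = −(2.5 × 10⁻⁴)(-7.0)+(7.1 × 10⁻⁴)(-0.33) = 1.5 × 10⁻³ → stable
  78–172 m: −αΔT+βΔS = −(2.5 × 10⁻⁴)(+0.0)+(7.1 × 10⁻⁴)(+0.12) = 8.5 × 10⁻⁵ → stable
Every interval has Δρ > 0: the column is stably stratified throughout.

none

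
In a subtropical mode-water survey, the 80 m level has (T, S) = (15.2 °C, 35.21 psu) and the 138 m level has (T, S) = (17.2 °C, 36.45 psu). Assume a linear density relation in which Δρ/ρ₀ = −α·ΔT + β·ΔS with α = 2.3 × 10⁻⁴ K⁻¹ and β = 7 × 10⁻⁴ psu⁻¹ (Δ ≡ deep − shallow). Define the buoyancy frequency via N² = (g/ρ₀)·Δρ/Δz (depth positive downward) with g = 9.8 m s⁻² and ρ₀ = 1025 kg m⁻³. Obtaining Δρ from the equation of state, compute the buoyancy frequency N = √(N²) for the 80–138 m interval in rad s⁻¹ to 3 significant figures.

ΔT = +2.0 K, ΔS = +1.24 psu (deep − shallow).
Δρ/ρ₀ = −αΔT + βΔS = -4.60 × 10⁻⁴ + 8.68 × 10⁻⁴ = 4.08 × 10⁻⁴, so Δρ ≈ 0.4182 kg m⁻³.
N² = (g/ρ₀)·Δρ/Δz = g·(Δρ/ρ₀)/Δz = 9.8 × 4.08 × 10⁻⁴ / 58 = 6.8938 × 10⁻⁵ s⁻².
N = √(6.8938 × 10⁻⁵) = 8.3029 × 10⁻³ rad s⁻¹ ≈ 8.30 × 10⁻³ rad s⁻¹.

8.30 × 10⁻³ rad s⁻¹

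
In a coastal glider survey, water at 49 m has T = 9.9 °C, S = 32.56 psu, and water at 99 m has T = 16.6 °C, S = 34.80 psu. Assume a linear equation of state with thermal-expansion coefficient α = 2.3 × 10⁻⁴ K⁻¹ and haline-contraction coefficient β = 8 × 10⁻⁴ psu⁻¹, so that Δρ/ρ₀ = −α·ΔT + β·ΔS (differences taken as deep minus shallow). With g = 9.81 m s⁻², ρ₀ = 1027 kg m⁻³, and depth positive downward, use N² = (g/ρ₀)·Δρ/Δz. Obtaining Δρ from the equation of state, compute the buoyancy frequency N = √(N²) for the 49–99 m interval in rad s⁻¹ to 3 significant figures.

7.02 × 10⁻³ rad s⁻¹

ΔT = +6.7 K, ΔS = +2.24 psu (deep − shallow).
Δρ/ρ₀ = −αΔT + βΔS = -1.541 × 10⁻³ + 1.792 × 10⁻³ = 2.51 × 10⁻⁴, so Δρ ≈ 0.2578 kg m⁻³.
N² = (g/ρ₀)·Δρ/Δz = g·(Δρ/ρ₀)/Δz = 9.81 × 2.51 × 10⁻⁴ / 50 = 4.9246 × 10⁻⁵ s⁻².
N = √(4.9246 × 10⁻⁵) = 7.0175 × 10⁻³ rad s⁻¹ ≈ 7.02 × 10⁻³ rad s⁻¹.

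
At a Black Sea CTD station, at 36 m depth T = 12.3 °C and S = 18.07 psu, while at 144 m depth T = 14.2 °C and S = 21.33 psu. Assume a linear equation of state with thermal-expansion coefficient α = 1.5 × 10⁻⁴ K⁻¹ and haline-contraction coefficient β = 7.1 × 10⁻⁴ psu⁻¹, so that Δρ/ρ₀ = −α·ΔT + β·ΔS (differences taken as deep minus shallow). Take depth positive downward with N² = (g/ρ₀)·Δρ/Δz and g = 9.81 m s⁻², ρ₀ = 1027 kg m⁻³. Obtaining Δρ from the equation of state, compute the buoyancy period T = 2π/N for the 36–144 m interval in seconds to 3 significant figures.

463 s

ΔT = +1.9 K, ΔS = +3.26 psu (deep − shallow).
Δρ/ρ₀ = −αΔT + βΔS = -2.85 × 10⁻⁴ + 2.3146 × 10⁻³ = 2.0296 × 10⁻³, so Δρ ≈ 2.084 kg m⁻³.
N² = (g/ρ₀)·Δρ/Δz = g·(Δρ/ρ₀)/Δz = 9.81 × 2.0296 × 10⁻³ / 108 = 1.8436 × 10⁻⁴ s⁻².
N = √(1.8436 × 10⁻⁴) = 0.013578 rad s⁻¹ → T = 2π/N = 462.75 s ≈ 463 s.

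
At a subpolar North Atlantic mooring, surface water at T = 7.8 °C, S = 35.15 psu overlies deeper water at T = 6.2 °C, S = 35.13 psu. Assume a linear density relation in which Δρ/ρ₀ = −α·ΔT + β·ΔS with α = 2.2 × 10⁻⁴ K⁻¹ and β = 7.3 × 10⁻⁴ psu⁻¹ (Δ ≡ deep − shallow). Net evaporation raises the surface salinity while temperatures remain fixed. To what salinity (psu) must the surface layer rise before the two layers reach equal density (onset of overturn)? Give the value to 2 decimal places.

Neutral buoyancy requires −α(T_deep − T_surf) + β(S_deep − S_surf′) = 0.
S_surf′ = S_deep − (α/β)·ΔT = 35.13 − (2.2 × 10⁻⁴/7.3 × 10⁻⁴)·(-1.6) = 35.6122 psu.
Increase required: 35.6122 − 35.15 = 0.4622 psu.

35.61 psu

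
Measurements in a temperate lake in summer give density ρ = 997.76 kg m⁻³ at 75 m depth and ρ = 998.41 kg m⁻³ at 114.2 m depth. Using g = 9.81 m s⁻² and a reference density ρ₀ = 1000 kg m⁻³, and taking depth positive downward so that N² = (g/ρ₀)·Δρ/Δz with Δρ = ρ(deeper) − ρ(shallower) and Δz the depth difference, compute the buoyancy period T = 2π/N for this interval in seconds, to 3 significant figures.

493 s

Δρ = 998.41 − 997.76 = 0.65 kg m⁻³ over Δz = 114.2 − 75 = 39.2 m.
N² = (9.81/1000) × (0.65/39.2) = 1.6267 × 10⁻⁴ s⁻².
N = √(1.6267 × 10⁻⁴) = 0.012754 rad s⁻¹, so T = 2π/N = 492.64 s ≈ 493 s.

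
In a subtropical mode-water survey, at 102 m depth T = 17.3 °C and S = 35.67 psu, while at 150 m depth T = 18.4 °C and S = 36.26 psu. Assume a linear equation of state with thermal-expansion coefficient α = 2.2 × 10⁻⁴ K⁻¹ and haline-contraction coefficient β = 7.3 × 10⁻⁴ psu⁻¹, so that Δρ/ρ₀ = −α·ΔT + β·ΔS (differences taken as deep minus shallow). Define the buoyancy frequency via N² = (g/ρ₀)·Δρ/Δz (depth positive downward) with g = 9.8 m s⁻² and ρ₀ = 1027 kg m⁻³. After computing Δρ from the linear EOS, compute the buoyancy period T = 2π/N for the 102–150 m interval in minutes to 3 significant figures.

16.9 min

ΔT = +1.1 K, ΔS = +0.59 psu (deep − shallow).
Δρ/ρ₀ = −αΔT + βΔS = -2.42 × 10⁻⁴ + 4.307 × 10⁻⁴ = 1.887 × 10⁻⁴, so Δρ ≈ 0.1938 kg m⁻³.
N² = (g/ρ₀)·Δρ/Δz = g·(Δρ/ρ₀)/Δz = 9.8 × 1.887 × 10⁻⁴ / 48 = 3.8526 × 10⁻⁵ s⁻².
N = √(3.8526 × 10⁻⁵) = 6.2069 × 10⁻³ rad s⁻¹ → T = 2π/N = 1.0123 × 10³ s = 16.872 min ≈ 16.9 min.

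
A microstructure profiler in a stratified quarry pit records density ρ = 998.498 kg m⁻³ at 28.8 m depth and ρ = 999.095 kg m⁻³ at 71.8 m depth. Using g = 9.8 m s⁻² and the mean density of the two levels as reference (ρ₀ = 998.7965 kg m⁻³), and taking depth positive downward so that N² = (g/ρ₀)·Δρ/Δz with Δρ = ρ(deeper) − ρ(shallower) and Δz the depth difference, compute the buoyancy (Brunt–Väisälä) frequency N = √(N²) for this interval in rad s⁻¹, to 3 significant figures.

0.0117 rad s⁻¹

Δρ = 999.095 − 998.498 = 0.597 kg m⁻³ over Δz = 71.8 − 28.8 = 43 m.
N² = (9.8/998.7965) × (0.597/43) = 1.3622 × 10⁻⁴ s⁻².
N = √(1.3622 × 10⁻⁴) = 0.011671 rad s⁻¹ ≈ 0.0117 rad s⁻¹.
N² > 0, so the interval is statically stable.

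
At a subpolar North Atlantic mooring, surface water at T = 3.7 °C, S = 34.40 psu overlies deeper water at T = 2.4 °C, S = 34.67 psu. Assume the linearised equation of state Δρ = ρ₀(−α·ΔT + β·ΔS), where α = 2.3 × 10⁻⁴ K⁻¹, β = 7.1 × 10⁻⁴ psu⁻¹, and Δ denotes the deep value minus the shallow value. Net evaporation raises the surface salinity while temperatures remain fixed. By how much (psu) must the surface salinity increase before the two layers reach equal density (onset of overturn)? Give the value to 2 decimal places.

0.69 psu

Neutral buoyancy requires −α(T_deep − T_surf) + β(S_deep − S_surf′) = 0.
S_surf′ = S_deep − (α/β)·ΔT = 34.67 − (2.3 × 10⁻⁴/7.1 × 10⁻⁴)·(-1.3) = 35.0911 psu.
Increase required: 35.0911 − 34.40 = 0.6911 psu.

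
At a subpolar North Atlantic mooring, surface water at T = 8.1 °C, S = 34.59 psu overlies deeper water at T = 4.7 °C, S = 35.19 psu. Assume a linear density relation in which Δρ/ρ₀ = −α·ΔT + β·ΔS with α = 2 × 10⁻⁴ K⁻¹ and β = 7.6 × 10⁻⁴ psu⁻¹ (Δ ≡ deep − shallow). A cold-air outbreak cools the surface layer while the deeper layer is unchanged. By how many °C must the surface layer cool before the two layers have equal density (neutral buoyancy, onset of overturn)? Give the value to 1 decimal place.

5.7 °C

Neutral buoyancy requires Δρ = 0, i.e. −α(T_deep − T_surf′) + β(S_deep − S_surf) = 0.
T_surf′ = T_deep − (β/α)·ΔS = 4.7 − (7.6 × 10⁻⁴/2 × 10⁻⁴)·(+0.60) = 2.420 °C.
Cooling required: 8.1 − (2.420) = 5.680 °C.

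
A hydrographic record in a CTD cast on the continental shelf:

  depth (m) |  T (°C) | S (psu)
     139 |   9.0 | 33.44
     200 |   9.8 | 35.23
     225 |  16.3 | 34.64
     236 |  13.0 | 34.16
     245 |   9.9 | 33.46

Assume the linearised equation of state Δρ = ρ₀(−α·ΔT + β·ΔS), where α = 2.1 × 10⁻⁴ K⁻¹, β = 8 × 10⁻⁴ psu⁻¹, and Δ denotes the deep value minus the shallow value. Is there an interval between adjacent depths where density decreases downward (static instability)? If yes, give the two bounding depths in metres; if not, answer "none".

200–225 m

Evaluate Δρ/ρ₀ = −αΔT + βΔS across each adjacent pair:
  139–200 m: −αΔT+βΔS = −(2.1 × 10⁻⁴)(+0.8)+(8 × 10⁻⁴)(+1.79) = 1.3 × 10⁻³ → stable
  200–225 m: −αΔT+βΔS = −(2.1 × 10⁻⁴)(+6.5)+(8 × 10⁻⁴)(-0.59) = -1.8 × 10⁻³ → UNSTABLE
  225–236 m: −αΔT+βΔS = −(2.1 × 10⁻⁴)(-3.3)+(8 × 10⁻⁴)(-0.48) = 3.1 × 10⁻⁴ → stable
  236–245 m: −αΔT+βΔS = −(2.1 × 10⁻⁴)(-3.1)+(8 × 10⁻⁴)(-0.70) = 9.1 × 10⁻⁵ → stable
The 200–225 m interval has Δρ < 0: lighter water underlies denser water.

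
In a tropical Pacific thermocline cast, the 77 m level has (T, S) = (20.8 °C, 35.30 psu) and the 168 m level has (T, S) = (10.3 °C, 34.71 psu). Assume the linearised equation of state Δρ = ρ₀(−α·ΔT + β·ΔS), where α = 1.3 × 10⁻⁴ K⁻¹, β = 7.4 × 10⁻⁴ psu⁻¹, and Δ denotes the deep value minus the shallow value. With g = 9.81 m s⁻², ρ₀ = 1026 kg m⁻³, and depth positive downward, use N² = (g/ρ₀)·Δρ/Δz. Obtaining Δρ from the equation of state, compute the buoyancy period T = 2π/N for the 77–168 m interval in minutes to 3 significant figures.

10.5 min

ΔT = -10.5 K, ΔS = -0.59 psu (deep − shallow).
Δρ/ρ₀ = −αΔT + βΔS = 1.365 × 10⁻³ − 4.366 × 10⁻⁴ = 9.284 × 10⁻⁴, so Δρ ≈ 0.9525 kg m⁻³.
N² = (g/ρ₀)·Δρ/Δz = g·(Δρ/ρ₀)/Δz = 9.81 × 9.284 × 10⁻⁴ / 91 = 1.0008 × 10⁻⁴ s⁻².
N = √(1.0008 × 10⁻⁴) = 0.010004 rad s⁻¹ → T = 2π/N = 628.07 s = 10.468 min ≈ 10.5 min.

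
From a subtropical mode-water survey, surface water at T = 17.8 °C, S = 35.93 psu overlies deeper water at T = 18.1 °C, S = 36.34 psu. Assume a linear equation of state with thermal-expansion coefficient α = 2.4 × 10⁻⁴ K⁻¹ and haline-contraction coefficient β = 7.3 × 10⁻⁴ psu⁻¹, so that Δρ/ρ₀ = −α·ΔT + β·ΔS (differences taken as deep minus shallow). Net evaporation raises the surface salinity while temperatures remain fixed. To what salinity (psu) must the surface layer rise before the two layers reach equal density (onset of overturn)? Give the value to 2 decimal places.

Neutral buoyancy requires −α(T_deep − T_surf) + β(S_deep − S_surf′) = 0.
S_surf′ = S_deep − (α/β)·ΔT = 36.34 − (2.4 × 10⁻⁴/7.3 × 10⁻⁴)·(+0.3) = 36.2414 psu.
Increase required: 36.2414 − 35.93 = 0.3114 psu.

36.24 psu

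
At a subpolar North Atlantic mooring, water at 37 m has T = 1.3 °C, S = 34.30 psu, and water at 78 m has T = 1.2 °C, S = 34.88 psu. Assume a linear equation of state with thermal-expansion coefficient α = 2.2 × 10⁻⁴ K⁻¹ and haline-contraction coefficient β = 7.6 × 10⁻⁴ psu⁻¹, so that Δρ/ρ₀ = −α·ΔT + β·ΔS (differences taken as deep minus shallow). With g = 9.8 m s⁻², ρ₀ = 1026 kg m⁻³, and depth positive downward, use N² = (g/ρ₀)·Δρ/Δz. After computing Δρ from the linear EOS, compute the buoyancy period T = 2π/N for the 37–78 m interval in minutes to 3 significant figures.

ΔT = -0.1 K, ΔS = +0.58 psu (deep − shallow).
Δρ/ρ₀ = −αΔT + βΔS = 2.20 × 10⁻⁵ + 4.408 × 10⁻⁴ = 4.628 × 10⁻⁴, so Δρ ≈ 0.4748 kg m⁻³.
N² = (g/ρ₀)·Δρ/Δz = g·(Δρ/ρ₀)/Δz = 9.8 × 4.628 × 10⁻⁴ / 41 = 1.1062 × 10⁻⁴ s⁻².
N = √(1.1062 × 10⁻⁴) = 0.010518 rad s⁻¹ → T = 2π/N = 597.37 s = 9.9562 min ≈ 9.96 min.

9.96 min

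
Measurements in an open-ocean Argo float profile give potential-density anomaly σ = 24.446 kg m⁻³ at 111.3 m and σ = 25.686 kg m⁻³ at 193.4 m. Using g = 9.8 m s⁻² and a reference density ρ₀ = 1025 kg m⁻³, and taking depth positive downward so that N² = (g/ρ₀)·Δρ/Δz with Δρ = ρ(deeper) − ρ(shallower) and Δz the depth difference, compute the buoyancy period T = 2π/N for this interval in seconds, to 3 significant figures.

Δρ = 1025.686 − 1024.446 = 1.240 kg m⁻³ over Δz = 193.4 − 111.3 = 82.1 m.
N² = (9.8/1025) × (1.240/82.1) = 1.4440 × 10⁻⁴ s⁻².
N = √(1.4440 × 10⁻⁴) = 0.012017 rad s⁻¹, so T = 2π/N = 522.86 s ≈ 523 s.

523 s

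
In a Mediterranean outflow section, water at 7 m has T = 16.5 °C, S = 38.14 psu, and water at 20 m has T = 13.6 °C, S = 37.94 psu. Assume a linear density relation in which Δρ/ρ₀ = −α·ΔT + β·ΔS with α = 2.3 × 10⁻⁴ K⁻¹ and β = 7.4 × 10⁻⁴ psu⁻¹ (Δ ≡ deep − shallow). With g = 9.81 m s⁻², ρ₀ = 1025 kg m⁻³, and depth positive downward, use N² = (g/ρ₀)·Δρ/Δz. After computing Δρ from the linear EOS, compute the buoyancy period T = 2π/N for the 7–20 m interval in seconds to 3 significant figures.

317 s

ΔT = -2.9 K, ΔS = -0.20 psu (deep − shallow).
Δρ/ρ₀ = −αΔT + βΔS = 6.67 × 10⁻⁴ − 1.48 × 10⁻⁴ = 5.19 × 10⁻⁴, so Δρ ≈ 0.5320 kg m⁻³.
N² = (g/ρ₀)·Δρ/Δz = g·(Δρ/ρ₀)/Δz = 9.81 × 5.19 × 10⁻⁴ / 13 = 3.9165 × 10⁻⁴ s⁻².
N = √(3.9165 × 10⁻⁴) = 0.019790 rad s⁻¹ → T = 2π/N = 317.49 s ≈ 317 s.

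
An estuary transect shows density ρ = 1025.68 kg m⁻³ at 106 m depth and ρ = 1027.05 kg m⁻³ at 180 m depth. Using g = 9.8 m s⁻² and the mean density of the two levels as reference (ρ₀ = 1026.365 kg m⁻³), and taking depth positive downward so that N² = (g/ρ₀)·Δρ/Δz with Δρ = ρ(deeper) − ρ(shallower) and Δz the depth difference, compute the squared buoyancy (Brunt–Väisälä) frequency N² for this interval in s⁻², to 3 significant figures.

1.77 × 10⁻⁴ s⁻²

Δρ = 1027.05 − 1025.68 = 1.37 kg m⁻³ over Δz = 180 − 106 = 74 m.
N² = (9.8/1026.365) × (1.37/74) = 1.7677 × 10⁻⁴ s⁻² ≈ 1.77 × 10⁻⁴ s⁻².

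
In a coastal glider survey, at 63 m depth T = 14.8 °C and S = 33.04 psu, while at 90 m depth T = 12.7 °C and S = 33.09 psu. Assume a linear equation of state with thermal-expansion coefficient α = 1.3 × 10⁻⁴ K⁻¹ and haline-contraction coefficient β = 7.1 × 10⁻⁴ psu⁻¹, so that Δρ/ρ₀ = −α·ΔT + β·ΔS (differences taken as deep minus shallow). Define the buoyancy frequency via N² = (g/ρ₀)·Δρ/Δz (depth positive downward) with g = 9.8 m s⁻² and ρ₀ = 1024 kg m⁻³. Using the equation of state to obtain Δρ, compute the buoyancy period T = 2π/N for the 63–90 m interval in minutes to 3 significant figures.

ΔT = -2.1 K, ΔS = +0.05 psu (deep − shallow).
Δρ/ρ₀ = −αΔT + βΔS = 2.73 × 10⁻⁴ + 3.55 × 10⁻⁵ = 3.085 × 10⁻⁴, so Δρ ≈ 0.3159 kg m⁻³.
N² = (g/ρ₀)·Δρ/Δz = g·(Δρ/ρ₀)/Δz = 9.8 × 3.085 × 10⁻⁴ / 27 = 1.1197 × 10⁻⁴ s⁻².
N = √(1.1197 × 10⁻⁴) = 0.010582 rad s⁻¹ → T = 2π/N = 593.76 s = 9.8960 min ≈ 9.90 min.

9.90 min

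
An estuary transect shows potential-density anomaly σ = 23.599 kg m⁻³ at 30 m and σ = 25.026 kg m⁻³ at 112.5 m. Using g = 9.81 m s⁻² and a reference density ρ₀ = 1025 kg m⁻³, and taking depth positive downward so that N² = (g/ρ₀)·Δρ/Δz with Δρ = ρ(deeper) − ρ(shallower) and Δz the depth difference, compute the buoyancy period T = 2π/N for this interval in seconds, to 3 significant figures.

488 s

Δρ = 1025.026 − 1023.599 = 1.427 kg m⁻³ over Δz = 112.5 − 30 = 82.5 m.
N² = (9.81/1025) × (1.427/82.5) = 1.6554 × 10⁻⁴ s⁻².
N = √(1.6554 × 10⁻⁴) = 0.012866 rad s⁻¹, so T = 2π/N = 488.36 s ≈ 488 s.
Since Δρ > 0 the layer is stably stratified.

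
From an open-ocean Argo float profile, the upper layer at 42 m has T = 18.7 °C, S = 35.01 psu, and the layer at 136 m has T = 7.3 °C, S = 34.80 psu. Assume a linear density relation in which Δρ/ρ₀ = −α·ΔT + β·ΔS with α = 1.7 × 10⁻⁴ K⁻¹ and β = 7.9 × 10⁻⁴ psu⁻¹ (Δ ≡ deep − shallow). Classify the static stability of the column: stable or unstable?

stable

ΔT = 7.3 − 18.7 = -11.4 K and ΔS = 34.80 − 35.01 = -0.21 psu (deep − shallow).
−αΔT = 1.938 × 10⁻³; βΔS = -1.659 × 10⁻⁴; sum Δρ/ρ₀ = 1.7721 × 10⁻³.
Δρ/ρ₀ > 0, so Δρ > 0: deeper water is denser → statically stable.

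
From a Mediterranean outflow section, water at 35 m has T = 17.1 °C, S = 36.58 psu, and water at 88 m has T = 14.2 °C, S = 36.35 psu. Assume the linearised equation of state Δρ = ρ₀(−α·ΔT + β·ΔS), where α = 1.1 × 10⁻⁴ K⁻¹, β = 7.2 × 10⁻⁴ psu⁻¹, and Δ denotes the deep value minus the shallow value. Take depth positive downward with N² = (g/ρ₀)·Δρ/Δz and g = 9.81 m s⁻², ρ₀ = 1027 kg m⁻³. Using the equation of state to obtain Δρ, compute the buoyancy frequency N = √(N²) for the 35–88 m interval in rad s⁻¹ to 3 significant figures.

ΔT = -2.9 K, ΔS = -0.23 psu (deep − shallow).
Δρ/ρ₀ = −αΔT + βΔS = 3.19 × 10⁻⁴ − 1.656 × 10⁻⁴ = 1.534 × 10⁻⁴, so Δρ ≈ 0.1575 kg m⁻³.
N² = (g/ρ₀)·Δρ/Δz = g·(Δρ/ρ₀)/Δz = 9.81 × 1.534 × 10⁻⁴ / 53 = 2.8393 × 10⁻⁵ s⁻².
N = √(2.8393 × 10⁻⁵) = 5.3285 × 10⁻³ rad s⁻¹ ≈ 5.33 × 10⁻³ rad s⁻¹.

5.33 × 10⁻³ rad s⁻¹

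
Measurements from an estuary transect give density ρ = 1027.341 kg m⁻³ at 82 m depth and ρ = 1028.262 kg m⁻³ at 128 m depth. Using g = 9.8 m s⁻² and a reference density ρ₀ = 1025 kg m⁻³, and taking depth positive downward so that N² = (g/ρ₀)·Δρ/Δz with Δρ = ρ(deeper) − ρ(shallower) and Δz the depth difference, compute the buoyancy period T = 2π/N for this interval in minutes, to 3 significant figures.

Δρ = 1028.262 − 1027.341 = 0.921 kg m⁻³ over Δz = 128 − 82 = 46 m.
N² = (9.8/1025) × (0.921/46) = 1.9143 × 10⁻⁴ s⁻².
N = √(1.9143 × 10⁻⁴) = 0.013836 rad s⁻¹, so T = 2π/N = 454.12 s = 7.5687 min ≈ 7.57 min.
Since Δρ > 0 the layer is stably stratified.

7.57 min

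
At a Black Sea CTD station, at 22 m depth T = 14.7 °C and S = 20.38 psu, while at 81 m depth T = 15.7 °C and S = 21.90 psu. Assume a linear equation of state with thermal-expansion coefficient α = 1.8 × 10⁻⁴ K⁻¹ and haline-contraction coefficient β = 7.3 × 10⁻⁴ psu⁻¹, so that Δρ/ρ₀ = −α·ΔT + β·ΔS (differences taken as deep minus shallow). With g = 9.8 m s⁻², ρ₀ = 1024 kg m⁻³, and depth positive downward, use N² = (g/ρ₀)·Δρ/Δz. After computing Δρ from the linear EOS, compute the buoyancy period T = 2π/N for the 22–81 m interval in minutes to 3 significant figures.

ΔT = +1.0 K, ΔS = +1.52 psu (deep − shallow).
Δρ/ρ₀ = −αΔT + βΔS = -1.80 × 10⁻⁴ + 1.1096 × 10⁻³ = 9.296 × 10⁻⁴, so Δρ ≈ 0.9519 kg m⁻³.
N² = (g/ρ₀)·Δρ/Δz = g·(Δρ/ρ₀)/Δz = 9.8 × 9.296 × 10⁻⁴ / 59 = 1.5441 × 10⁻⁴ s⁻².
N = √(1.5441 × 10⁻⁴) = 0.012426 rad s⁻¹ → T = 2π/N = 505.65 s = 8.4275 min ≈ 8.43 min.

8.43 min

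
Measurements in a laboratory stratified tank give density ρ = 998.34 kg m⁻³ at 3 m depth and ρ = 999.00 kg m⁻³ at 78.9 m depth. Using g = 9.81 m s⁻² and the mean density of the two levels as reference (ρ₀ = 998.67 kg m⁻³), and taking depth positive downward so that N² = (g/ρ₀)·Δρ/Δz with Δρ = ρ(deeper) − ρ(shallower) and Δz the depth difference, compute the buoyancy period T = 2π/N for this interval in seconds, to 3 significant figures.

Δρ = 999.00 − 998.34 = 0.66 kg m⁻³ over Δz = 78.9 − 3 = 75.9 m.
N² = (9.81/998.67) × (0.66/75.9) = 8.5418 × 10⁻⁵ s⁻².
N = √(8.5418 × 10⁻⁵) = 9.2422 × 10⁻³ rad s⁻¹, so T = 2π/N = 679.84 s ≈ 680 s.

680 s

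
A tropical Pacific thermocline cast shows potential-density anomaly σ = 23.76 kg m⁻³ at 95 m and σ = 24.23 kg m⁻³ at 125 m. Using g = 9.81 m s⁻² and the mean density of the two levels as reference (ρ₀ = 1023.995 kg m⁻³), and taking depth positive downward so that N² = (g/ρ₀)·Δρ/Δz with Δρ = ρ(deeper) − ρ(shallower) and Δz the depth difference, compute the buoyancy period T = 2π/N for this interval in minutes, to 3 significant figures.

Δρ = 1024.23 − 1023.76 = 0.47 kg m⁻³ over Δz = 125 − 95 = 30 m.
N² = (9.81/1023.995) × (0.47/30) = 1.5009 × 10⁻⁴ s⁻².
N = √(1.5009 × 10⁻⁴) = 0.012251 rad s⁻¹, so T = 2π/N = 512.87 s = 8.5478 min ≈ 8.55 min.
Since Δρ > 0 the layer is stably stratified.

8.55 min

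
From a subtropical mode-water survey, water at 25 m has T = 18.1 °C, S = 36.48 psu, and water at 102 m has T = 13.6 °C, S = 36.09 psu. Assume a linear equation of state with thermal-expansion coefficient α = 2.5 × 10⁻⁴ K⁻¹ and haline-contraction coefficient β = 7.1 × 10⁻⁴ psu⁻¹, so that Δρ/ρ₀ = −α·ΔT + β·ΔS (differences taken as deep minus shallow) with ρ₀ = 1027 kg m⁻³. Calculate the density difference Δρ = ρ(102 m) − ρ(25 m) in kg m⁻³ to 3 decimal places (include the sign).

+0.871 kg m⁻³

ΔT = -4.5 K, ΔS = -0.39 psu (deep − shallow).
Δρ/ρ₀ = −(2.5 × 10⁻⁴)(-4.5) + (7.1 × 10⁻⁴)(-0.39) = 8.481 × 10⁻⁴.
Δρ = 1027 × (8.481 × 10⁻⁴) = +0.871 kg m⁻³.
Positive Δρ: denser below, stable.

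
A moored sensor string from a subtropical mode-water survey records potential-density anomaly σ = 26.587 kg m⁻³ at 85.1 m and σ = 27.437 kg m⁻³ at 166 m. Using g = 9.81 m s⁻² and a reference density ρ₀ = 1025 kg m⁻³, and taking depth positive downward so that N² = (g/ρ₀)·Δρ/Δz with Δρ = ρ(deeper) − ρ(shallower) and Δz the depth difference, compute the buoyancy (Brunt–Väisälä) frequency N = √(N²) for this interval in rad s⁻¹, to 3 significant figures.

0.0100 rad s⁻¹

Δρ = 1027.437 − 1026.587 = 0.850 kg m⁻³ over Δz = 166 − 85.1 = 80.9 m.
N² = (9.81/1025) × (0.850/80.9) = 1.0056 × 10⁻⁴ s⁻².
N = √(1.0056 × 10⁻⁴) = 0.010028 rad s⁻¹ ≈ 0.0100 rad s⁻¹.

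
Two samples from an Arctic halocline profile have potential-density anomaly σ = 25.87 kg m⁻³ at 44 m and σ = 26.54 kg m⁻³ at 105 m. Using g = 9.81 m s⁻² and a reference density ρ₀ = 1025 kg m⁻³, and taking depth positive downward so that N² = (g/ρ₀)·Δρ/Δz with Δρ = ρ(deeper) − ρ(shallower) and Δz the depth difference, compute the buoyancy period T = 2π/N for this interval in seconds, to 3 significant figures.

Δρ = 1026.54 − 1025.87 = 0.67 kg m⁻³ over Δz = 105 − 44 = 61 m.
N² = (9.81/1025) × (0.67/61) = 1.0512 × 10⁻⁴ s⁻².
N = √(1.0512 × 10⁻⁴) = 0.010253 rad s⁻¹, so T = 2π/N = 612.81 s ≈ 613 s.

613 s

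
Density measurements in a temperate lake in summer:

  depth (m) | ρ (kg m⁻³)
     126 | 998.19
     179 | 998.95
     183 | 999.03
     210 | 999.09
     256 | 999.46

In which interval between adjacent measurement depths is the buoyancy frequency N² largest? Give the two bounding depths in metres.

Compute the density gradient over each adjacent pair:
  126–179 m: Δρ/Δz = 0.76/53 = 0.014 kg m⁻⁴
  179–183 m: Δρ/Δz = 0.08/4 = 0.020 kg m⁻⁴
  183–210 m: Δρ/Δz = 0.06/27 = 2.2 × 10⁻³ kg m⁻⁴
  210–256 m: Δρ/Δz = 0.37/46 = 8.0 × 10⁻³ kg m⁻⁴
The largest gradient is in the 179–183 m interval — the pycnocline.

179–183 m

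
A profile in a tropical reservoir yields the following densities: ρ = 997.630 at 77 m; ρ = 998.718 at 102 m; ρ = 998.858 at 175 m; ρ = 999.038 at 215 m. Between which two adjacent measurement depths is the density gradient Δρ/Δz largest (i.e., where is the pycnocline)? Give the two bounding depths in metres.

77–102 m

Compute the density gradient over each adjacent pair:
  77–102 m: Δρ/Δz = 1.088/25 = 0.044 kg m⁻⁴
  102–175 m: Δρ/Δz = 0.140/73 = 1.9 × 10⁻³ kg m⁻⁴
  175–215 m: Δρ/Δz = 0.180/40 = 4.5 × 10⁻³ kg m⁻⁴
The largest gradient is in the 77–102 m interval — the pycnocline.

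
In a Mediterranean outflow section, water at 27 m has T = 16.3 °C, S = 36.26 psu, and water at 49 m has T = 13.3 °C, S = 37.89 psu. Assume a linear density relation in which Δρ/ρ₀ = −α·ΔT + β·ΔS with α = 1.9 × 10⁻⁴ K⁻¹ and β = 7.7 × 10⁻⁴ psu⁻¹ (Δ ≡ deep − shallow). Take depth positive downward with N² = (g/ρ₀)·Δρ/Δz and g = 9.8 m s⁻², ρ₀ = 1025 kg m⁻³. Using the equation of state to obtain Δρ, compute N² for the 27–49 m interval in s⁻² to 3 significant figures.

8.13 × 10⁻⁴ s⁻²

ΔT = -3.0 K, ΔS = +1.63 psu (deep − shallow).
Δρ/ρ₀ = −αΔT + βΔS = 5.70 × 10⁻⁴ + 1.2551 × 10⁻³ = 1.8251 × 10⁻³, so Δρ ≈ 1.871 kg m⁻³.
N² = (g/ρ₀)·Δρ/Δz = g·(Δρ/ρ₀)/Δz = 9.8 × 1.8251 × 10⁻³ / 22 = 8.1300 × 10⁻⁴ s⁻² ≈ 8.13 × 10⁻⁴ s⁻².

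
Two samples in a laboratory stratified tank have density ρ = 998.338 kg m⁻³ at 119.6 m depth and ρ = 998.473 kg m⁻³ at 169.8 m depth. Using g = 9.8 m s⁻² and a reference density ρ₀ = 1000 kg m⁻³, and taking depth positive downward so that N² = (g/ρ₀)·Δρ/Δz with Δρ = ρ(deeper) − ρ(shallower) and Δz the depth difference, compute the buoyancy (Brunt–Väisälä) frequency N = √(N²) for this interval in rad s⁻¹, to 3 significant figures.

5.13 × 10⁻³ rad s⁻¹

Δρ = 998.473 − 998.338 = 0.135 kg m⁻³ over Δz = 169.8 − 119.6 = 50.2 m.
N² = (9.8/1000) × (0.135/50.2) = 2.6355 × 10⁻⁵ s⁻².
N = √(2.6355 × 10⁻⁵) = 5.1337 × 10⁻³ rad s⁻¹ ≈ 5.13 × 10⁻³ rad s⁻¹.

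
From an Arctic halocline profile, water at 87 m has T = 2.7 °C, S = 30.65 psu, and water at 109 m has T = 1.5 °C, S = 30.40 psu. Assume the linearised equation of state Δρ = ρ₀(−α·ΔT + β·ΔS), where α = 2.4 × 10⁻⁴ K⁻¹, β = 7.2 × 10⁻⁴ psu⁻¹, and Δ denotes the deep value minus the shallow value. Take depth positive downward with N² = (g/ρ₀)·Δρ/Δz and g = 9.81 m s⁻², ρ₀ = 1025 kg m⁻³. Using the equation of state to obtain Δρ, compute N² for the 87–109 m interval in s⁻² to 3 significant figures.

ΔT = -1.2 K, ΔS = -0.25 psu (deep − shallow).
Δρ/ρ₀ = −αΔT + βΔS = 2.88 × 10⁻⁴ − 1.80 × 10⁻⁴ = 1.08 × 10⁻⁴, so Δρ ≈ 0.1107 kg m⁻³.
N² = (g/ρ₀)·Δρ/Δz = g·(Δρ/ρ₀)/Δz = 9.81 × 1.08 × 10⁻⁴ / 22 = 4.8158 × 10⁻⁵ s⁻² ≈ 4.82 × 10⁻⁵ s⁻².

4.82 × 10⁻⁵ s⁻²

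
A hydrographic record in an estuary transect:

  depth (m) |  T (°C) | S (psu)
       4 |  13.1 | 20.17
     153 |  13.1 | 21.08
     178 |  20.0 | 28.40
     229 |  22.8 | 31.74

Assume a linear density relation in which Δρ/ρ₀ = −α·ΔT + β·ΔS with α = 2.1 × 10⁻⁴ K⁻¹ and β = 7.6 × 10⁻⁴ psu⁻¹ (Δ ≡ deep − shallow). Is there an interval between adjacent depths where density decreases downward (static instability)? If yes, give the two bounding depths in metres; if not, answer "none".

Evaluate Δρ/ρ₀ = −αΔT + βΔS across each adjacent pair:
  4–153 m: −αΔT+βΔS = −(2.1 × 10⁻⁴)(+0.0)+(7.6 × 10⁻⁴)(+0.91) = 6.9 × 10⁻⁴ → stable
  153–178 m: −αΔT+βΔS = −(2.1 × 10⁻⁴)(+6.9)+(7.6 × 10⁻⁴)(+7.32) = 4.1 × 10⁻³ → stable
  178–229 m: −αΔT+βΔS = −(2.1 × 10⁻⁴)(+2.8)+(7.6 × 10⁻⁴)(+3.34) = 2.0 × 10⁻³ → stable
Every interval has Δρ > 0: the column is stably stratified throughout.

none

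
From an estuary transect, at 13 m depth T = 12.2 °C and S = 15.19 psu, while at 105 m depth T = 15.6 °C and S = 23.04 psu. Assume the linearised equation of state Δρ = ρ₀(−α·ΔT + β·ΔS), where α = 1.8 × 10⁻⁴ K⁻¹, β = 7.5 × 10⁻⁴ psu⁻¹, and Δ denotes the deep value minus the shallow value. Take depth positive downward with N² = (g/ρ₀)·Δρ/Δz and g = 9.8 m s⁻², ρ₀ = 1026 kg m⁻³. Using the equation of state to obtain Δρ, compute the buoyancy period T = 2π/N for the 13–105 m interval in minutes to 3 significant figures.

ΔT = +3.4 K, ΔS = +7.85 psu (deep − shallow).
Δρ/ρ₀ = −αΔT + βΔS = -6.12 × 10⁻⁴ + 5.8875 × 10⁻³ = 5.2755 × 10⁻³, so Δρ ≈ 5.413 kg m⁻³.
N² = (g/ρ₀)·Δρ/Δz = g·(Δρ/ρ₀)/Δz = 9.8 × 5.2755 × 10⁻³ / 92 = 5.6196 × 10⁻⁴ s⁻².
N = √(5.6196 × 10⁻⁴) = 0.023706 rad s⁻¹ → T = 2π/N = 265.05 s = 4.4175 min ≈ 4.42 min.

4.42 min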